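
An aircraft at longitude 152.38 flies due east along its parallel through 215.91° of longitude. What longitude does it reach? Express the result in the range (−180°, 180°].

Start at +152.38°; shift +215.91° → +368.29°.
+368.29° lies outside (−180°, 180°]; subtract 360° → +8.29°.

+8.29°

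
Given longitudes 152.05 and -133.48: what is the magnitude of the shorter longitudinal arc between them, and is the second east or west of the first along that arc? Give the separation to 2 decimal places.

Raw difference: -133.48 − 152.05 = -285.53°.
Normalise into (−180°, 180°]: -285.53° + 360° = 74.47°.
Positive ⇒ the second point lies to the east; separation 74.47°.

74.47° east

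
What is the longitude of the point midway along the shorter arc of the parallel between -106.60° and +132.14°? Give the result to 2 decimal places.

-167.23°

Signed shortest Δλ from -106.60° to +132.14° is -121.26°.
Midpoint longitude = -106.60° + (-121.26°)/2 = -106.60° − 60.63° = -167.23°.
(The naïve average (-106.60 + +132.14)/2 = 12.77° is on the wrong side of the globe.)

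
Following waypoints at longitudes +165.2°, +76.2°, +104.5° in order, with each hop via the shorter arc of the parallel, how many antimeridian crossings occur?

0

Leg 1: +165.2° → +76.2°, shortest Δλ = -89.0° (west) — does not cross 180°.
Leg 2: +76.2° → +104.5°, shortest Δλ = 28.3° (east) — does not cross 180°.
Total crossings: 0.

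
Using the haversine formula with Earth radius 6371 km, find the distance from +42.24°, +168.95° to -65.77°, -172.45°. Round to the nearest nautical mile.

Δλ = -172.45 − 168.95 = -341.40°; wrapped into (−180°, 180°]: 18.60°.
Δφ = -65.77 − 42.24 = -108.01°.
a = sin²(Δφ/2) + cos φ₁ · cos φ₂ · sin²(Δλ/2) = 0.662526.
c = 2·atan2(√a, √(1−a)) = 1.90186 rad → d = 6371·c ≈ 12116.77 km ≈ 6542.53 nmi.

6543 nmi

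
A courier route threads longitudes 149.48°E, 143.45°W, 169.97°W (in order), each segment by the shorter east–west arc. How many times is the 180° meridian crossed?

1

Leg 1: +149.48° → -143.45°, shortest Δλ = 67.07° (east) — crosses 180°.
Leg 2: -143.45° → -169.97°, shortest Δλ = -26.52° (west) — does not cross 180°.
Total crossings: 1.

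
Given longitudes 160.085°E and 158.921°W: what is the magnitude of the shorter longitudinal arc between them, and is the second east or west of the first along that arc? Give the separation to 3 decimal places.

Raw difference: -158.921 − 160.085 = -319.006°.
Normalise into (−180°, 180°]: -319.006° + 360° = 40.994°.
Positive ⇒ the second point lies to the east; separation 40.994°.

40.994° east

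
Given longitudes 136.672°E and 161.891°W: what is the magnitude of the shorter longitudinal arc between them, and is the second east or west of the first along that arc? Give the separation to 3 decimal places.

61.437° east

Raw difference: -161.891 − 136.672 = -298.563°.
Normalise into (−180°, 180°]: -298.563° + 360° = 61.437°.
Positive ⇒ the second point lies to the east; separation 61.437°.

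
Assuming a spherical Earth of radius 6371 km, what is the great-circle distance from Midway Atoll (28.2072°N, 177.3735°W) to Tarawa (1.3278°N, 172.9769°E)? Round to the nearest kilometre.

Δλ = 172.9769 − -177.3735 = 350.3504°; wrapped into (−180°, 180°]: -9.6496°.
Δφ = 1.3278 − 28.2072 = -26.8794°.
a = sin²(Δφ/2) + cos φ₁ · cos φ₂ · sin²(Δλ/2) = 0.060252.
c = 2·atan2(√a, √(1−a)) = 0.49600 rad → d = 6371·c ≈ 3159.99 km.

3160 km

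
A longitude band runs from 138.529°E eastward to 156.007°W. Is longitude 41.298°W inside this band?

No

Band width going east from +138.529° to -156.007°: ((-156.007 − 138.529) mod 360) = 65.464°.
Offset of -41.298° east of the west edge: ((-41.298 − 138.529) mod 360) = 180.173°.
180.173° > 65.464° ⇒ outside.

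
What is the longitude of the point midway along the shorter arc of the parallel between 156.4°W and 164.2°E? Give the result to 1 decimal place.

176.1°W

Signed shortest Δλ from -156.4° to +164.2° is -39.4°.
Midpoint longitude = -156.4° + (-39.4°)/2 = -156.4° − 19.7° = -176.1°.
(The naïve average (-156.4 + +164.2)/2 = 3.9° is on the wrong side of the globe.)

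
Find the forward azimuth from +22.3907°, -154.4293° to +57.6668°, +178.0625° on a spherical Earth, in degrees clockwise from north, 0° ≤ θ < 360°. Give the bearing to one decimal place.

337.6°

Δλ = 178.0625 − -154.4293 = 332.4918°; wrapped into (−180°, 180°]: -27.5082°.
θ = atan2( sin Δλ · cos φ₂ , cos φ₁ · sin φ₂ − sin φ₁ · cos φ₂ · cos Δλ )
  = atan2(-0.24703, 0.60055) = -22.359° → normalised to [0°, 360°): 337.641°.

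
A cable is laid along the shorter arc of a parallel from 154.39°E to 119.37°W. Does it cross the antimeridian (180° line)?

Yes

Naïve |-119.37 − 154.39| = 273.76° > 180°, so the shorter arc goes the other way round — across 180°.
Signed shortest Δλ = ((-119.37 − 154.39 + 180) mod 360) − 180 = 86.24°.
Going east by 86.24° from +154.39° passes through 180° before reaching -119.37°.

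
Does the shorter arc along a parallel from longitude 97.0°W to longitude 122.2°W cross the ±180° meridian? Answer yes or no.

Signed shortest Δλ = ((-122.2 − -97.0 + 180) mod 360) − 180 = -25.2°.
Going west by 25.2° from -97.0° reaches -122.2° without touching 180°.

No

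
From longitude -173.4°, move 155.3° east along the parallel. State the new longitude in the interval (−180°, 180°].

Start at -173.4°; shift +155.3° → -18.1°.
-18.1° already lies in (−180°, 180°].

-18.1°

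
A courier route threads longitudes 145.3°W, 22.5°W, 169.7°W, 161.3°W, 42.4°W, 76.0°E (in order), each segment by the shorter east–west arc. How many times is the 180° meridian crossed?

0

Leg 1: -145.3° → -22.5°, shortest Δλ = 122.8° (east) — does not cross 180°.
Leg 2: -22.5° → -169.7°, shortest Δλ = -147.2° (west) — does not cross 180°.
Leg 3: -169.7° → -161.3°, shortest Δλ = 8.4° (east) — does not cross 180°.
Leg 4: -161.3° → -42.4°, shortest Δλ = 118.9° (east) — does not cross 180°.
Leg 5: -42.4° → +76.0°, shortest Δλ = 118.4° (east) — does not cross 180°.
Total crossings: 0.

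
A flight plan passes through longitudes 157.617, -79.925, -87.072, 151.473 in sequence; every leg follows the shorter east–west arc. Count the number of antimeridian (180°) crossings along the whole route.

Leg 1: +157.617° → -79.925°, shortest Δλ = 122.458° (east) — crosses 180°.
Leg 2: -79.925° → -87.072°, shortest Δλ = -7.147° (west) — does not cross 180°.
Leg 3: -87.072° → +151.473°, shortest Δλ = -121.455° (west) — crosses 180°.
Total crossings: 2.

2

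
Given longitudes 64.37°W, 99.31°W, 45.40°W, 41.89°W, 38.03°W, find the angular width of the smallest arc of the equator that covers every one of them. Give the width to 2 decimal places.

Sort the longitudes: -99.31°, -64.37°, -45.40°, -41.89°, -38.03°.
Eastward gaps between consecutive values (wrapping around): 34.94°, 18.97°, 3.51°, 3.86°, 298.72°.
Largest gap = 298.72° ⇒ minimal covering band is its complement: 360° − 298.72° = 61.28°.
Band runs from -99.31° eastward to -38.03°.

61.28°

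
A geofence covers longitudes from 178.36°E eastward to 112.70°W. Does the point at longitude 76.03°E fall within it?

Band width going east from +178.36° to -112.70°: ((-112.70 − 178.36) mod 360) = 68.94°.
Offset of +76.03° east of the west edge: ((76.03 − 178.36) mod 360) = 257.67°.
257.67° > 68.94° ⇒ outside.

No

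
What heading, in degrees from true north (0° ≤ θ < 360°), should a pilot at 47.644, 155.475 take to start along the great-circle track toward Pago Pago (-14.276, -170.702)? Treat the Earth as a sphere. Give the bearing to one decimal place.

144.7°

Δλ = -170.702 − 155.475 = -326.177°; wrapped into (−180°, 180°]: 33.823°.
θ = atan2( sin Δλ · cos φ₂ , cos φ₁ · sin φ₂ − sin φ₁ · cos φ₂ · cos Δλ )
  = atan2(0.53944, -0.76109) = 144.672° → normalised to [0°, 360°): 144.672°.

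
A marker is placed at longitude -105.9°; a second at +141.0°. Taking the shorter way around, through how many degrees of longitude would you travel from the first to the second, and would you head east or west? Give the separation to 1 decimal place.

Raw difference: 141.0 − -105.9 = 246.9°.
Normalise into (−180°, 180°]: 246.9° − 360° = -113.1°.
Negative ⇒ the second point lies to the west; separation 113.1°.

113.1° west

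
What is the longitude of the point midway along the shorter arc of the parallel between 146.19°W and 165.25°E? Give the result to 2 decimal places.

170.47°W

Signed shortest Δλ from -146.19° to +165.25° is -48.56°.
Midpoint longitude = -146.19° + (-48.56°)/2 = -146.19° − 24.28° = -170.47°.
(The naïve average (-146.19 + +165.25)/2 = 9.53° is on the wrong side of the globe.)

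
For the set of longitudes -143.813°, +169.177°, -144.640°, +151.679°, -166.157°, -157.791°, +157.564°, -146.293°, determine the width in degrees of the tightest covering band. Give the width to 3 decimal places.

64.508°

Sort the longitudes: -166.157°, -157.791°, -146.293°, -144.640°, -143.813°, +151.679°, +157.564°, +169.177°.
Eastward gaps between consecutive values (wrapping around): 8.366°, 11.498°, 1.653°, 0.827°, 295.492°, 5.885°, 11.613°, 24.666°.
Largest gap = 295.492° ⇒ minimal covering band is its complement: 360° − 295.492° = 64.508°.
Band runs from +151.679° eastward to -143.813°, crossing the antimeridian.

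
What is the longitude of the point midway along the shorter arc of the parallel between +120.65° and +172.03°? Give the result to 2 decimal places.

+146.34°

Signed shortest Δλ from +120.65° to +172.03° is +51.38°.
Midpoint longitude = +120.65° + (+51.38°)/2 = +120.65° + 25.69° = +146.34°.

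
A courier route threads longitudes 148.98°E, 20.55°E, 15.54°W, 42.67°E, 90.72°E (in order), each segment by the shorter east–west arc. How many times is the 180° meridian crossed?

Leg 1: +148.98° → +20.55°, shortest Δλ = -128.43° (west) — does not cross 180°.
Leg 2: +20.55° → -15.54°, shortest Δλ = -36.09° (west) — does not cross 180°.
Leg 3: -15.54° → +42.67°, shortest Δλ = 58.21° (east) — does not cross 180°.
Leg 4: +42.67° → +90.72°, shortest Δλ = 48.05° (east) — does not cross 180°.
Total crossings: 0.

0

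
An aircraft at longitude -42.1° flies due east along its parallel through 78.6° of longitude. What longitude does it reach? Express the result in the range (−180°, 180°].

+36.5°

Start at -42.1°; shift +78.6° → +36.5°.
+36.5° already lies in (−180°, 180°].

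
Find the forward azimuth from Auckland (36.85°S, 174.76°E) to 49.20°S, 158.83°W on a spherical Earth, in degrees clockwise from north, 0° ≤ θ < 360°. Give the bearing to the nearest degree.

Δλ = -158.83 − 174.76 = -333.59°; wrapped into (−180°, 180°]: 26.41°.
θ = atan2( sin Δλ · cos φ₂ , cos φ₁ · sin φ₂ − sin φ₁ · cos φ₂ · cos Δλ )
  = atan2(0.29064, -0.25478) = 131.239° → normalised to [0°, 360°): 131.239°.

131°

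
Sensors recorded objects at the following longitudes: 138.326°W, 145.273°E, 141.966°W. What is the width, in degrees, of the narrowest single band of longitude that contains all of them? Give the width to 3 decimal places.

Sort the longitudes: -141.966°, -138.326°, +145.273°.
Eastward gaps between consecutive values (wrapping around): 3.640°, 283.599°, 72.761°.
Largest gap = 283.599° ⇒ minimal covering band is its complement: 360° − 283.599° = 76.401°.
Band runs from +145.273° eastward to -138.326°, crossing the antimeridian.

76.401°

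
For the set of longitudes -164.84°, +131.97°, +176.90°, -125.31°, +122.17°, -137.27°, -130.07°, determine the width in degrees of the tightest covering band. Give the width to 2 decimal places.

112.52°

Sort the longitudes: -164.84°, -137.27°, -130.07°, -125.31°, +122.17°, +131.97°, +176.90°.
Eastward gaps between consecutive values (wrapping around): 27.57°, 7.20°, 4.76°, 247.48°, 9.80°, 44.93°, 18.26°.
Largest gap = 247.48° ⇒ minimal covering band is its complement: 360° − 247.48° = 112.52°.
Band runs from +122.17° eastward to -125.31°, crossing the antimeridian.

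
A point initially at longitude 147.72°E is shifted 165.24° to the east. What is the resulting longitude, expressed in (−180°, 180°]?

Start at +147.72°; shift +165.24° → +312.96°.
+312.96° lies outside (−180°, 180°]; subtract 360° → -47.04°.

47.04°W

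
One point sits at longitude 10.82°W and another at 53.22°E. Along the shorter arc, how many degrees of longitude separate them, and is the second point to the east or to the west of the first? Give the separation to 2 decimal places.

Raw difference: 53.22 − -10.82 = 64.04°.
Normalise into (−180°, 180°]: 64.04° stays 64.04°.
Positive ⇒ the second point lies to the east; separation 64.04°.

64.04° east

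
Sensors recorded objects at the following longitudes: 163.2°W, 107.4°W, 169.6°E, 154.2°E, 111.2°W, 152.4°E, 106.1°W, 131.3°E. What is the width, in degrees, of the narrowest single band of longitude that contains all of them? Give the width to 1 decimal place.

Sort the longitudes: -163.2°, -111.2°, -107.4°, -106.1°, +131.3°, +152.4°, +154.2°, +169.6°.
Eastward gaps between consecutive values (wrapping around): 52.0°, 3.8°, 1.3°, 237.4°, 21.1°, 1.8°, 15.4°, 27.2°.
Largest gap = 237.4° ⇒ minimal covering band is its complement: 360° − 237.4° = 122.6°.
Band runs from +131.3° eastward to -106.1°, crossing the antimeridian.

122.6°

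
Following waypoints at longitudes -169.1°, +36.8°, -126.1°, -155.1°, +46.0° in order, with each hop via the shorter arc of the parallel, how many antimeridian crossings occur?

2

Leg 1: -169.1° → +36.8°, shortest Δλ = -154.1° (west) — crosses 180°.
Leg 2: +36.8° → -126.1°, shortest Δλ = -162.9° (west) — does not cross 180°.
Leg 3: -126.1° → -155.1°, shortest Δλ = -29.0° (west) — does not cross 180°.
Leg 4: -155.1° → +46.0°, shortest Δλ = -158.9° (west) — crosses 180°.
Total crossings: 2.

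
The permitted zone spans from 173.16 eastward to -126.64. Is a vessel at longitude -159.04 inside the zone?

Band width going east from +173.16° to -126.64°: ((-126.64 − 173.16) mod 360) = 60.20°.
Offset of -159.04° east of the west edge: ((-159.04 − 173.16) mod 360) = 27.80°.
27.80° ≤ 60.20° ⇒ inside.

Yes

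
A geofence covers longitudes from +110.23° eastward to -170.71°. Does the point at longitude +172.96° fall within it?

Yes

Band width going east from +110.23° to -170.71°: ((-170.71 − 110.23) mod 360) = 79.06°.
Offset of +172.96° east of the west edge: ((172.96 − 110.23) mod 360) = 62.73°.
62.73° ≤ 79.06° ⇒ inside.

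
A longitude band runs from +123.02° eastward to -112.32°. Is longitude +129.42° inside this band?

Yes

Band width going east from +123.02° to -112.32°: ((-112.32 − 123.02) mod 360) = 124.66°.
Offset of +129.42° east of the west edge: ((129.42 − 123.02) mod 360) = 6.40°.
6.40° ≤ 124.66° ⇒ inside.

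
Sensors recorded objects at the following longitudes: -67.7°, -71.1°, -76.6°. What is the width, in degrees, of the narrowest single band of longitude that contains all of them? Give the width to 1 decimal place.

Sort the longitudes: -76.6°, -71.1°, -67.7°.
Eastward gaps between consecutive values (wrapping around): 5.5°, 3.4°, 351.1°.
Largest gap = 351.1° ⇒ minimal covering band is its complement: 360° − 351.1° = 8.9°.
Band runs from -76.6° eastward to -67.7°.

8.9°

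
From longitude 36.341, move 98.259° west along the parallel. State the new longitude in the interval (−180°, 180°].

Start at +36.341°; shift −98.259° → -61.918°.
-61.918° already lies in (−180°, 180°].

-61.918°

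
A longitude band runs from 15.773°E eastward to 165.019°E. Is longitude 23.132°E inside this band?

Band width going east from +15.773° to +165.019°: ((165.019 − 15.773) mod 360) = 149.246°.
Offset of +23.132° east of the west edge: ((23.132 − 15.773) mod 360) = 7.359°.
7.359° ≤ 149.246° ⇒ inside.

Yes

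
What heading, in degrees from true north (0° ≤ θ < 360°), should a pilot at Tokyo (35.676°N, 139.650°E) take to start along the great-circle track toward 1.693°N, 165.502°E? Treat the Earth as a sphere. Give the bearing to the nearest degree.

139°

Δλ = 165.502 − 139.650 = 25.852°.
θ = atan2( sin Δλ · cos φ₂ , cos φ₁ · sin φ₂ − sin φ₁ · cos φ₂ · cos Δλ )
  = atan2(0.43586, -0.50061) = 138.955° → normalised to [0°, 360°): 138.955°.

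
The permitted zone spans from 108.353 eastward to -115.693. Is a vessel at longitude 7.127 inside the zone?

No

Band width going east from +108.353° to -115.693°: ((-115.693 − 108.353) mod 360) = 135.954°.
Offset of +7.127° east of the west edge: ((7.127 − 108.353) mod 360) = 258.774°.
258.774° > 135.954° ⇒ outside.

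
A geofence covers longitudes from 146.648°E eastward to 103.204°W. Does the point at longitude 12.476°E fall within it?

Band width going east from +146.648° to -103.204°: ((-103.204 − 146.648) mod 360) = 110.148°.
Offset of +12.476° east of the west edge: ((12.476 − 146.648) mod 360) = 225.828°.
225.828° > 110.148° ⇒ outside.

No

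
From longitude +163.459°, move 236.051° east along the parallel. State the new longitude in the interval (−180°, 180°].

Start at +163.459°; shift +236.051° → +399.510°.
+399.510° lies outside (−180°, 180°]; subtract 360° → +39.510°.

+39.510°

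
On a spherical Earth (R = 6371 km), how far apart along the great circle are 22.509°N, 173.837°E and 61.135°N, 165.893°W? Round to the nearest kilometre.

4570 km

Δλ = -165.893 − 173.837 = -339.730°; wrapped into (−180°, 180°]: 20.270°.
Δφ = 61.135 − 22.509 = 38.626°.
a = sin²(Δφ/2) + cos φ₁ · cos φ₂ · sin²(Δλ/2) = 0.123191.
c = 2·atan2(√a, √(1−a)) = 0.71725 rad → d = 6371·c ≈ 4569.58 km.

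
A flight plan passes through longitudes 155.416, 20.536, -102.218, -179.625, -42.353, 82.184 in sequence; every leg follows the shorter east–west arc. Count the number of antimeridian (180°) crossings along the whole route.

0

Leg 1: +155.416° → +20.536°, shortest Δλ = -134.88° (west) — does not cross 180°.
Leg 2: +20.536° → -102.218°, shortest Δλ = -122.754° (west) — does not cross 180°.
Leg 3: -102.218° → -179.625°, shortest Δλ = -77.407° (west) — does not cross 180°.
Leg 4: -179.625° → -42.353°, shortest Δλ = 137.272° (east) — does not cross 180°.
Leg 5: -42.353° → +82.184°, shortest Δλ = 124.537° (east) — does not cross 180°.
Total crossings: 0.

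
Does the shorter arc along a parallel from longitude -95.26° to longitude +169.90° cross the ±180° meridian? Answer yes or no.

Naïve |169.90 − -95.26| = 265.16° > 180°, so the shorter arc goes the other way round — across 180°.
Signed shortest Δλ = ((169.90 − -95.26 + 180) mod 360) − 180 = -94.84°.
Going west by 94.84° from -95.26° passes through 180° before reaching +169.90°.

Yes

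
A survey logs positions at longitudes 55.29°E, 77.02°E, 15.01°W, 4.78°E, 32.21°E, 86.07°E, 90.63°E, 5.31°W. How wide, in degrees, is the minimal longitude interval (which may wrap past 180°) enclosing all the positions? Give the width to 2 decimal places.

105.64°

Sort the longitudes: -15.01°, -5.31°, +4.78°, +32.21°, +55.29°, +77.02°, +86.07°, +90.63°.
Eastward gaps between consecutive values (wrapping around): 9.70°, 10.09°, 27.43°, 23.08°, 21.73°, 9.05°, 4.56°, 254.36°.
Largest gap = 254.36° ⇒ minimal covering band is its complement: 360° − 254.36° = 105.64°.
Band runs from -15.01° eastward to +90.63°.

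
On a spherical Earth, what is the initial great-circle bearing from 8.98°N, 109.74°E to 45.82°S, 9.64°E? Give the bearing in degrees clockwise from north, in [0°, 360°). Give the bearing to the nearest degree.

225°

Δλ = 9.64 − 109.74 = -100.10°.
θ = atan2( sin Δλ · cos φ₂ , cos φ₁ · sin φ₂ − sin φ₁ · cos φ₂ · cos Δλ )
  = atan2(-0.68611, -0.68929) = -135.132° → normalised to [0°, 360°): 224.868°.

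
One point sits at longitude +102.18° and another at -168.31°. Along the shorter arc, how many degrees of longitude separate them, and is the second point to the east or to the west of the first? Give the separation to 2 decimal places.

89.51° east

Raw difference: -168.31 − 102.18 = -270.49°.
Normalise into (−180°, 180°]: -270.49° + 360° = 89.51°.
Positive ⇒ the second point lies to the east; separation 89.51°.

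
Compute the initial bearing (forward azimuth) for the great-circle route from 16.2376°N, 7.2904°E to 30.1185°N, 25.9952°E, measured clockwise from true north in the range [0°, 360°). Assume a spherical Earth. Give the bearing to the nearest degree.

Δλ = 25.9952 − 7.2904 = 18.7048°.
θ = atan2( sin Δλ · cos φ₂ , cos φ₁ · sin φ₂ − sin φ₁ · cos φ₂ · cos Δλ )
  = atan2(0.27740, 0.25268) = 47.670° → normalised to [0°, 360°): 47.670°.

48°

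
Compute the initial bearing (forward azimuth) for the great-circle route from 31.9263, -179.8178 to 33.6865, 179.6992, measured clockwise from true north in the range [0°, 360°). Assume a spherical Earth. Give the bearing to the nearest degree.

347°

Δλ = 179.6992 − -179.8178 = 359.5170°; wrapped into (−180°, 180°]: -0.4830°.
θ = atan2( sin Δλ · cos φ₂ , cos φ₁ · sin φ₂ − sin φ₁ · cos φ₂ · cos Δλ )
  = atan2(-0.00701, 0.03073) = -12.857° → normalised to [0°, 360°): 347.143°.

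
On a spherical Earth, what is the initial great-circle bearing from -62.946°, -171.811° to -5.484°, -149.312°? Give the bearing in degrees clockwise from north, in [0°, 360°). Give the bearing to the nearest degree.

26°

Δλ = -149.312 − -171.811 = 22.499°.
θ = atan2( sin Δλ · cos φ₂ , cos φ₁ · sin φ₂ − sin φ₁ · cos φ₂ · cos Δλ )
  = atan2(0.38092, 0.77556) = 26.158° → normalised to [0°, 360°): 26.158°.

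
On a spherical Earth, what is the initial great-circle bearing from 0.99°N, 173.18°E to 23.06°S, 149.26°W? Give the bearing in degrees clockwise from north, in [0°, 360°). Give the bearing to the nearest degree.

126°

Δλ = -149.26 − 173.18 = -322.44°; wrapped into (−180°, 180°]: 37.56°.
θ = atan2( sin Δλ · cos φ₂ , cos φ₁ · sin φ₂ − sin φ₁ · cos φ₂ · cos Δλ )
  = atan2(0.56088, -0.40424) = 125.781° → normalised to [0°, 360°): 125.781°.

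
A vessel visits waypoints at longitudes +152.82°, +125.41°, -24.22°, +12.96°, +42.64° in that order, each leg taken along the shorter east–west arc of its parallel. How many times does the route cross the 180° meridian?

0

Leg 1: +152.82° → +125.41°, shortest Δλ = -27.41° (west) — does not cross 180°.
Leg 2: +125.41° → -24.22°, shortest Δλ = -149.63° (west) — does not cross 180°.
Leg 3: -24.22° → +12.96°, shortest Δλ = 37.18° (east) — does not cross 180°.
Leg 4: +12.96° → +42.64°, shortest Δλ = 29.68° (east) — does not cross 180°.
Total crossings: 0.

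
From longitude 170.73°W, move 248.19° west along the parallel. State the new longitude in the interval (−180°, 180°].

Start at -170.73°; shift −248.19° → -418.92°.
-418.92° lies outside (−180°, 180°]; add 360° → -58.92°.

58.92°W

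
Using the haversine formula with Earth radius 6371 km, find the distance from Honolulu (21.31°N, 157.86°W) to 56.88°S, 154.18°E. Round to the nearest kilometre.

Δλ = 154.18 − -157.86 = 312.04°; wrapped into (−180°, 180°]: -47.96°.
Δφ = -56.88 − 21.31 = -78.19°.
a = sin²(Δφ/2) + cos φ₁ · cos φ₂ · sin²(Δλ/2) = 0.481747.
c = 2·atan2(√a, √(1−a)) = 1.53428 rad → d = 6371·c ≈ 9774.91 km.

9775 km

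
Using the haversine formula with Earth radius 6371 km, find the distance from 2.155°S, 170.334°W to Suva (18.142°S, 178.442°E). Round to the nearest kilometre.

Δλ = 178.442 − -170.334 = 348.776°; wrapped into (−180°, 180°]: -11.224°.
Δφ = -18.142 − -2.155 = -15.987°.
a = sin²(Δφ/2) + cos φ₁ · cos φ₂ · sin²(Δλ/2) = 0.028419.
c = 2·atan2(√a, √(1−a)) = 0.33878 rad → d = 6371·c ≈ 2158.35 km.

2158 km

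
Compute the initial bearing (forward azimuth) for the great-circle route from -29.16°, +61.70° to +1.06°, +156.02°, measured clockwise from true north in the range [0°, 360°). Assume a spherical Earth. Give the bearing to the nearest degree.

91°

Δλ = 156.02 − 61.70 = 94.32°.
θ = atan2( sin Δλ · cos φ₂ , cos φ₁ · sin φ₂ − sin φ₁ · cos φ₂ · cos Δλ )
  = atan2(0.99699, -0.02054) = 91.180° → normalised to [0°, 360°): 91.180°.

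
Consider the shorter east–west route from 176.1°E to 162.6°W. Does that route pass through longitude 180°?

Yes

Naïve |-162.6 − 176.1| = 338.7° > 180°, so the shorter arc goes the other way round — across 180°.
Signed shortest Δλ = ((-162.6 − 176.1 + 180) mod 360) − 180 = 21.3°.
Going east by 21.3° from +176.1° passes through 180° before reaching -162.6°.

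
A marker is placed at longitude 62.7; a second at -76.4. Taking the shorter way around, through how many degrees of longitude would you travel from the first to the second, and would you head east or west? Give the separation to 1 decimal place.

139.1° west

Raw difference: -76.4 − 62.7 = -139.1°.
Normalise into (−180°, 180°]: -139.1° stays -139.1°.
Negative ⇒ the second point lies to the west; separation 139.1°.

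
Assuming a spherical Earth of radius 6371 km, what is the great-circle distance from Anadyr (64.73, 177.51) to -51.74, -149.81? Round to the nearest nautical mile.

Δλ = -149.81 − 177.51 = -327.32°; wrapped into (−180°, 180°]: 32.68°.
Δφ = -51.74 − 64.73 = -116.47°.
a = sin²(Δφ/2) + cos φ₁ · cos φ₂ · sin²(Δλ/2) = 0.743787.
c = 2·atan2(√a, √(1−a)) = 2.08011 rad → d = 6371·c ≈ 13252.35 km ≈ 7155.70 nmi.

7156 nmi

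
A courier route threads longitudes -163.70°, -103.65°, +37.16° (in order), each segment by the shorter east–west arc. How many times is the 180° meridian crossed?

0

Leg 1: -163.70° → -103.65°, shortest Δλ = 60.05° (east) — does not cross 180°.
Leg 2: -103.65° → +37.16°, shortest Δλ = 140.81° (east) — does not cross 180°.
Total crossings: 0.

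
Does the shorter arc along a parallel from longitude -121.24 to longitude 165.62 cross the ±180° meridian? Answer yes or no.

Naïve |165.62 − -121.24| = 286.86° > 180°, so the shorter arc goes the other way round — across 180°.
Signed shortest Δλ = ((165.62 − -121.24 + 180) mod 360) − 180 = -73.14°.
Going west by 73.14° from -121.24° passes through 180° before reaching +165.62°.

Yes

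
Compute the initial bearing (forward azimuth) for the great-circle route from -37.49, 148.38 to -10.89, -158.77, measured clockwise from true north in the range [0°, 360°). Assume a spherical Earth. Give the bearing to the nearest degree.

75°

Δλ = -158.77 − 148.38 = -307.15°; wrapped into (−180°, 180°]: 52.85°.
θ = atan2( sin Δλ · cos φ₂ , cos φ₁ · sin φ₂ − sin φ₁ · cos φ₂ · cos Δλ )
  = atan2(0.78270, 0.21103) = 74.911° → normalised to [0°, 360°): 74.911°.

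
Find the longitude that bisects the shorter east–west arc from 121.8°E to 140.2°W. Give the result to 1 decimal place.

170.8°E

Signed shortest Δλ from +121.8° to -140.2° is +98.0°.
Midpoint longitude = +121.8° + (+98.0°)/2 = +121.8° + 49.0° = +170.8°.
(The naïve average (+121.8 + -140.2)/2 = -9.2° is on the wrong side of the globe.)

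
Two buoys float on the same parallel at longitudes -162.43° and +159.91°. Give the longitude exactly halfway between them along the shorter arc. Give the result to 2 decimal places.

Signed shortest Δλ from -162.43° to +159.91° is -37.66°.
Midpoint longitude = -162.43° + (-37.66°)/2 = -162.43° − 18.83° = -181.26°.
Normalise into (−180°, 180°]: +178.74°.
(The naïve average (-162.43 + +159.91)/2 = -1.26° is on the wrong side of the globe.)

+178.74°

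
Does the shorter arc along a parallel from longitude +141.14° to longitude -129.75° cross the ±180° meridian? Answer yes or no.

Naïve |-129.75 − 141.14| = 270.89° > 180°, so the shorter arc goes the other way round — across 180°.
Signed shortest Δλ = ((-129.75 − 141.14 + 180) mod 360) − 180 = 89.11°.
Going east by 89.11° from +141.14° passes through 180° before reaching -129.75°.

Yes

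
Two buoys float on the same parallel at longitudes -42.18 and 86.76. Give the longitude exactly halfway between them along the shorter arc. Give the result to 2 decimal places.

+22.29°

Signed shortest Δλ from -42.18° to +86.76° is +128.94°.
Midpoint longitude = -42.18° + (+128.94°)/2 = -42.18° + 64.47° = +22.29°.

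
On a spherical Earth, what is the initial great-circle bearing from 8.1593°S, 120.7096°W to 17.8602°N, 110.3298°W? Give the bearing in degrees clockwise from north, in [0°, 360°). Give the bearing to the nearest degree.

21°

Δλ = -110.3298 − -120.7096 = 10.3798°.
θ = atan2( sin Δλ · cos φ₂ , cos φ₁ · sin φ₂ − sin φ₁ · cos φ₂ · cos Δλ )
  = atan2(0.17149, 0.43647) = 21.450° → normalised to [0°, 360°): 21.450°.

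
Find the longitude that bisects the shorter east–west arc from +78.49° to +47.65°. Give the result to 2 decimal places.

+63.07°

Signed shortest Δλ from +78.49° to +47.65° is -30.84°.
Midpoint longitude = +78.49° + (-30.84°)/2 = +78.49° − 15.42° = +63.07°.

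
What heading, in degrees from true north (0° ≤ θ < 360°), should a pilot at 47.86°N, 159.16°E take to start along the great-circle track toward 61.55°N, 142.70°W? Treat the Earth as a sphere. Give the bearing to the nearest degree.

45°

Δλ = -142.70 − 159.16 = -301.86°; wrapped into (−180°, 180°]: 58.14°.
θ = atan2( sin Δλ · cos φ₂ , cos φ₁ · sin φ₂ − sin φ₁ · cos φ₂ · cos Δλ )
  = atan2(0.40462, 0.40346) = 45.082° → normalised to [0°, 360°): 45.082°.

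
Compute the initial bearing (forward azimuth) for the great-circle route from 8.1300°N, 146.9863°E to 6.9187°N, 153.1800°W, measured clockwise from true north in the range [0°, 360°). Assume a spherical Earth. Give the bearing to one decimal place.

Δλ = -153.1800 − 146.9863 = -300.1663°; wrapped into (−180°, 180°]: 59.8337°.
θ = atan2( sin Δλ · cos φ₂ , cos φ₁ · sin φ₂ − sin φ₁ · cos φ₂ · cos Δλ )
  = atan2(0.85827, 0.04870) = 86.752° → normalised to [0°, 360°): 86.752°.

86.8°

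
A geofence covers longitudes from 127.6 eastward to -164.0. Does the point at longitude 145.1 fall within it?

Yes

Band width going east from +127.6° to -164.0°: ((-164.0 − 127.6) mod 360) = 68.4°.
Offset of +145.1° east of the west edge: ((145.1 − 127.6) mod 360) = 17.5°.
17.5° ≤ 68.4° ⇒ inside.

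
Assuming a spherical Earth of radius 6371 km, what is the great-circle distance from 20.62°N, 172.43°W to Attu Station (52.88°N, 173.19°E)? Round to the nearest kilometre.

Δλ = 173.19 − -172.43 = 345.62°; wrapped into (−180°, 180°]: -14.38°.
Δφ = 52.88 − 20.62 = 32.26°.
a = sin²(Δφ/2) + cos φ₁ · cos φ₂ · sin²(Δλ/2) = 0.086031.
c = 2·atan2(√a, √(1−a)) = 0.59537 rad → d = 6371·c ≈ 3793.13 km.

3793 km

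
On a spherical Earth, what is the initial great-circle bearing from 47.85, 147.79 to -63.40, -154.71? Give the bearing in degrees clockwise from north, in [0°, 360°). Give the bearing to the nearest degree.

Δλ = -154.71 − 147.79 = -302.50°; wrapped into (−180°, 180°]: 57.50°.
θ = atan2( sin Δλ · cos φ₂ , cos φ₁ · sin φ₂ − sin φ₁ · cos φ₂ · cos Δλ )
  = atan2(0.37764, -0.77841) = 154.120° → normalised to [0°, 360°): 154.120°.

154°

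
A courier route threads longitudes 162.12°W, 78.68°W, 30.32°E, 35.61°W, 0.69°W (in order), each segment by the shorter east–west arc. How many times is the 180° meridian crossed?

Leg 1: -162.12° → -78.68°, shortest Δλ = 83.44° (east) — does not cross 180°.
Leg 2: -78.68° → +30.32°, shortest Δλ = 109.0° (east) — does not cross 180°.
Leg 3: +30.32° → -35.61°, shortest Δλ = -65.93° (west) — does not cross 180°.
Leg 4: -35.61° → -0.69°, shortest Δλ = 34.92° (east) — does not cross 180°.
Total crossings: 0.

0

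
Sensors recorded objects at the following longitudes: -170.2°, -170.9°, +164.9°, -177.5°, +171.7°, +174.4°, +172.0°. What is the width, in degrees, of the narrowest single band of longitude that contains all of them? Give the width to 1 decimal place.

24.9°

Sort the longitudes: -177.5°, -170.9°, -170.2°, +164.9°, +171.7°, +172.0°, +174.4°.
Eastward gaps between consecutive values (wrapping around): 6.6°, 0.7°, 335.1°, 6.8°, 0.3°, 2.4°, 8.1°.
Largest gap = 335.1° ⇒ minimal covering band is its complement: 360° − 335.1° = 24.9°.
Band runs from +164.9° eastward to -170.2°, crossing the antimeridian.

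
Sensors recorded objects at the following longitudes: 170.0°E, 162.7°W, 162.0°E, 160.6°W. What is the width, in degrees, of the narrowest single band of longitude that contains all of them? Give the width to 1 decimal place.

37.4°

Sort the longitudes: -162.7°, -160.6°, +162.0°, +170.0°.
Eastward gaps between consecutive values (wrapping around): 2.1°, 322.6°, 8.0°, 27.3°.
Largest gap = 322.6° ⇒ minimal covering band is its complement: 360° − 322.6° = 37.4°.
Band runs from +162.0° eastward to -160.6°, crossing the antimeridian.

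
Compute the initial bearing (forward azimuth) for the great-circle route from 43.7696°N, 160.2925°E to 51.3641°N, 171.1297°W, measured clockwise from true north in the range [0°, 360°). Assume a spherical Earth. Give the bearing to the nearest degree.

Δλ = -171.1297 − 160.2925 = -331.4222°; wrapped into (−180°, 180°]: 28.5778°.
θ = atan2( sin Δλ · cos φ₂ , cos φ₁ · sin φ₂ − sin φ₁ · cos φ₂ · cos Δλ )
  = atan2(0.29867, 0.18478) = 58.255° → normalised to [0°, 360°): 58.255°.

58°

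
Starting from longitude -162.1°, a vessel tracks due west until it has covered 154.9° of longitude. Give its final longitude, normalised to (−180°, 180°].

+43.0°

Start at -162.1°; shift −154.9° → -317.0°.
-317.0° lies outside (−180°, 180°]; add 360° → +43.0°.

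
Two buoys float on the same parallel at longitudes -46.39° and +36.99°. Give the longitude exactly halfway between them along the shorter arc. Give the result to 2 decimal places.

Signed shortest Δλ from -46.39° to +36.99° is +83.38°.
Midpoint longitude = -46.39° + (+83.38°)/2 = -46.39° + 41.69° = -4.70°.

-4.70°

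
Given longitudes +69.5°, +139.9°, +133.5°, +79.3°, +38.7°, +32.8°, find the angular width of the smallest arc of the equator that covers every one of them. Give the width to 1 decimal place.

Sort the longitudes: +32.8°, +38.7°, +69.5°, +79.3°, +133.5°, +139.9°.
Eastward gaps between consecutive values (wrapping around): 5.9°, 30.8°, 9.8°, 54.2°, 6.4°, 252.9°.
Largest gap = 252.9° ⇒ minimal covering band is its complement: 360° − 252.9° = 107.1°.
Band runs from +32.8° eastward to +139.9°.

107.1°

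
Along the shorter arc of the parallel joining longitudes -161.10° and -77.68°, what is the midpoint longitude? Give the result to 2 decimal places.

-119.39°

Signed shortest Δλ from -161.10° to -77.68° is +83.42°.
Midpoint longitude = -161.10° + (+83.42°)/2 = -161.10° + 41.71° = -119.39°.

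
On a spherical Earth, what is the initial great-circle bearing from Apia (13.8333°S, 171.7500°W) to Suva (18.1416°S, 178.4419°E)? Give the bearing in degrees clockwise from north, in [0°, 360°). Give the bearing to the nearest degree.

244°

Δλ = 178.4419 − -171.7500 = 350.1919°; wrapped into (−180°, 180°]: -9.8081°.
θ = atan2( sin Δλ · cos φ₂ , cos φ₁ · sin φ₂ − sin φ₁ · cos φ₂ · cos Δλ )
  = atan2(-0.16188, -0.07844) = -115.854° → normalised to [0°, 360°): 244.146°.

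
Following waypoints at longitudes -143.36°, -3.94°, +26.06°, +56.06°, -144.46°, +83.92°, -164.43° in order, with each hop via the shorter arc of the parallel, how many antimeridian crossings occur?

3

Leg 1: -143.36° → -3.94°, shortest Δλ = 139.42° (east) — does not cross 180°.
Leg 2: -3.94° → +26.06°, shortest Δλ = 30.0° (east) — does not cross 180°.
Leg 3: +26.06° → +56.06°, shortest Δλ = 30.0° (east) — does not cross 180°.
Leg 4: +56.06° → -144.46°, shortest Δλ = 159.48° (east) — crosses 180°.
Leg 5: -144.46° → +83.92°, shortest Δλ = -131.62° (west) — crosses 180°.
Leg 6: +83.92° → -164.43°, shortest Δλ = 111.65° (east) — crosses 180°.
Total crossings: 3.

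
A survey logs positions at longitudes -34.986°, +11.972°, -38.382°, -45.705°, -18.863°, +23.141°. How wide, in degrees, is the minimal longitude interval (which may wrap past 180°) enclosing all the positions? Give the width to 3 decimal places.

Sort the longitudes: -45.705°, -38.382°, -34.986°, -18.863°, +11.972°, +23.141°.
Eastward gaps between consecutive values (wrapping around): 7.323°, 3.396°, 16.123°, 30.835°, 11.169°, 291.154°.
Largest gap = 291.154° ⇒ minimal covering band is its complement: 360° − 291.154° = 68.846°.
Band runs from -45.705° eastward to +23.141°.

68.846°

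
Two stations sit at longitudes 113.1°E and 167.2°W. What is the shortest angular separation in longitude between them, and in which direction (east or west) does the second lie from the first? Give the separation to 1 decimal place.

79.7° east

Raw difference: -167.2 − 113.1 = -280.3°.
Normalise into (−180°, 180°]: -280.3° + 360° = 79.7°.
Positive ⇒ the second point lies to the east; separation 79.7°.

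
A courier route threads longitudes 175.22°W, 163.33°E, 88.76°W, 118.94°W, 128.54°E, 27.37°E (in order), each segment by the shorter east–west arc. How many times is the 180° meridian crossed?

3

Leg 1: -175.22° → +163.33°, shortest Δλ = -21.45° (west) — crosses 180°.
Leg 2: +163.33° → -88.76°, shortest Δλ = 107.91° (east) — crosses 180°.
Leg 3: -88.76° → -118.94°, shortest Δλ = -30.18° (west) — does not cross 180°.
Leg 4: -118.94° → +128.54°, shortest Δλ = -112.52° (west) — crosses 180°.
Leg 5: +128.54° → +27.37°, shortest Δλ = -101.17° (west) — does not cross 180°.
Total crossings: 3.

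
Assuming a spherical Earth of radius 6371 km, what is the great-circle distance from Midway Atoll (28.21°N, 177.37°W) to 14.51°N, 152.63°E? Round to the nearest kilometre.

Δλ = 152.63 − -177.37 = 330.00°; wrapped into (−180°, 180°]: -30.00°.
Δφ = 14.51 − 28.21 = -13.70°.
a = sin²(Δφ/2) + cos φ₁ · cos φ₂ · sin²(Δλ/2) = 0.071373.
c = 2·atan2(√a, √(1−a)) = 0.54088 rad → d = 6371·c ≈ 3445.98 km.

3446 km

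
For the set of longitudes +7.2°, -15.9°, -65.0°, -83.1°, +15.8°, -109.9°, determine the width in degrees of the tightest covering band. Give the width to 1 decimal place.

Sort the longitudes: -109.9°, -83.1°, -65.0°, -15.9°, +7.2°, +15.8°.
Eastward gaps between consecutive values (wrapping around): 26.8°, 18.1°, 49.1°, 23.1°, 8.6°, 234.3°.
Largest gap = 234.3° ⇒ minimal covering band is its complement: 360° − 234.3° = 125.7°.
Band runs from -109.9° eastward to +15.8°.

125.7°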